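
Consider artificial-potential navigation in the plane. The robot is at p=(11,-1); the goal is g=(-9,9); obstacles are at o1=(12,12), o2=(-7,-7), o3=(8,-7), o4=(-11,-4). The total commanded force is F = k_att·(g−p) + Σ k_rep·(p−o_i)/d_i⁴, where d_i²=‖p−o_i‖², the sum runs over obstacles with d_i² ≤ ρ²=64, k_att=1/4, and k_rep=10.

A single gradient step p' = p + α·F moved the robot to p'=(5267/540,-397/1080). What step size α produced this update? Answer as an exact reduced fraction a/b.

α = 1/4

F_att = 1/4·(g−p) = 1/4·(-20,10) = (-5.0000,2.5000)
o1: d²=170 > ρ²=64 → inactive
o2: d²=360 > ρ²=64 → inactive
o3: d²=45 ≤ ρ²=64; F_rep = 10·(3,6)/45² = (0.0148,0.0296)
o4: d²=493 > ρ²=64 → inactive
F = F_att + ΣF_rep = (-4.9852,2.5296)
Δp = p'−p = (-1.2463,0.6324); α = Δx/Fx = (-673/540) / (-673/135) = 1/4
check: Δy/Fy = (683/1080) / (683/270) = 1/4 ✓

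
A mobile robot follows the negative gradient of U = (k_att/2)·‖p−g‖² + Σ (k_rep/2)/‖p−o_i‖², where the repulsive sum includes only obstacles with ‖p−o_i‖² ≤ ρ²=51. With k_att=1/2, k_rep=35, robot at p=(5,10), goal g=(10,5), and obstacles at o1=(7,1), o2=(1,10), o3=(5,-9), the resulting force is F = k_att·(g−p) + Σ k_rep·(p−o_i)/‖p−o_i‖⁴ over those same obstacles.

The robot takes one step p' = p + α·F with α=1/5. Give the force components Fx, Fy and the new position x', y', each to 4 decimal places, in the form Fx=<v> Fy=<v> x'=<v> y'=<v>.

Fx=3.0469 Fy=-2.5000 x'=5.6094 y'=9.5000

F_att = 1/2·(g−p) = 1/2·(5,-5) = (2.5000,-2.5000)
o1: d²=85 > ρ²=51 → inactive
o2: d²=16 ≤ ρ²=51; F_rep = 35·(4,0)/16² = (0.5469,0.0000)
o3: d²=361 > ρ²=51 → inactive
F = F_att + ΣF_rep = (3.0469,-2.5000)
p' = p + 1/5·F = (5.6094,9.5000)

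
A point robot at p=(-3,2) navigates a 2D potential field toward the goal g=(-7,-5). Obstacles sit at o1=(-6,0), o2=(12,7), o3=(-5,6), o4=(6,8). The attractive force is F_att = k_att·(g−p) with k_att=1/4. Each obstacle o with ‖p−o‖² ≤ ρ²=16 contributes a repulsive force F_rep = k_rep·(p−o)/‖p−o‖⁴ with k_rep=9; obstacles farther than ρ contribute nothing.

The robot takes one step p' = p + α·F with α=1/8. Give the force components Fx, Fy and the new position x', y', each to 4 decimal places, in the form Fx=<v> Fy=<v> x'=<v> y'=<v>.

F_att = 1/4·(g−p) = 1/4·(-4,-7) = (-1.0000,-1.7500)
o1: d²=13 ≤ ρ²=16; F_rep = 9·(3,2)/13² = (0.1598,0.1065)
o2: d²=250 > ρ²=16 → inactive
o3: d²=20 > ρ²=16 → inactive
o4: d²=117 > ρ²=16 → inactive
F = F_att + ΣF_rep = (-0.8402,-1.6435)
p' = p + 1/8·F = (-3.1050,1.7946)

Fx=-0.8402 Fy=-1.6435 x'=-3.1050 y'=1.7946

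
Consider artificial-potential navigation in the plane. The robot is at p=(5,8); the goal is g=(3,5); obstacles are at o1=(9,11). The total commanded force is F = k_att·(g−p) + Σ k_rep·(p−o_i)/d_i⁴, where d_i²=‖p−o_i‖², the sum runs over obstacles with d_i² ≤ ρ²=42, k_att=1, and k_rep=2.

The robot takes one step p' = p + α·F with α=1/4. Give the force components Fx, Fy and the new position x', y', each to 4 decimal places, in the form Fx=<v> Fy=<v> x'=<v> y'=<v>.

F_att = 1·(g−p) = 1·(-2,-3) = (-2.0000,-3.0000)
o1: d²=25 ≤ ρ²=42; F_rep = 2·(-4,-3)/25² = (-0.0128,-0.0096)
F = F_att + ΣF_rep = (-2.0128,-3.0096)
p' = p + 1/4·F = (4.4968,7.2476)

Fx=-2.0128 Fy=-3.0096 x'=4.4968 y'=7.2476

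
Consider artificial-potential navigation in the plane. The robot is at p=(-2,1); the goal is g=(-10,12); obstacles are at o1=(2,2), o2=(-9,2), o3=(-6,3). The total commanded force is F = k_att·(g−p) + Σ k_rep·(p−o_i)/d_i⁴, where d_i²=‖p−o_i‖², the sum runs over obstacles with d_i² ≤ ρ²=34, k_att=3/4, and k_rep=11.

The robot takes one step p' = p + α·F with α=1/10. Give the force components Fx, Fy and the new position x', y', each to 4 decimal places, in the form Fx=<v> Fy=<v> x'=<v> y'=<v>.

F_att = 3/4·(g−p) = 3/4·(-8,11) = (-6.0000,8.2500)
o1: d²=17 ≤ ρ²=34; F_rep = 11·(-4,-1)/17² = (-0.1522,-0.0381)
o2: d²=50 > ρ²=34 → inactive
o3: d²=20 ≤ ρ²=34; F_rep = 11·(4,-2)/20² = (0.1100,-0.0550)
F = F_att + ΣF_rep = (-6.0422,8.1569)
p' = p + 1/10·F = (-2.6042,1.8157)

Fx=-6.0422 Fy=8.1569 x'=-2.6042 y'=1.8157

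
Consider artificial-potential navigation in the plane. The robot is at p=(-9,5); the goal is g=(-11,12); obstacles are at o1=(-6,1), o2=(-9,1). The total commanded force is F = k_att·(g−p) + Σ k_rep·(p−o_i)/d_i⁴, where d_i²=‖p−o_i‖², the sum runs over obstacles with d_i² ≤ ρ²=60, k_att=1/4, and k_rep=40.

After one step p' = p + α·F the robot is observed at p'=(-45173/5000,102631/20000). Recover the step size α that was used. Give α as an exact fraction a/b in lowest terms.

α = 1/20

F_att = 1/4·(g−p) = 1/4·(-2,7) = (-0.5000,1.7500)
o1: d²=25 ≤ ρ²=60; F_rep = 40·(-3,4)/25² = (-0.1920,0.2560)
o2: d²=16 ≤ ρ²=60; F_rep = 40·(0,4)/16² = (0.0000,0.6250)
F = F_att + ΣF_rep = (-0.6920,2.6310)
Δp = p'−p = (-0.0346,0.1316); α = Δx/Fx = (-173/5000) / (-173/250) = 1/20
check: Δy/Fy = (2631/20000) / (2631/1000) = 1/20 ✓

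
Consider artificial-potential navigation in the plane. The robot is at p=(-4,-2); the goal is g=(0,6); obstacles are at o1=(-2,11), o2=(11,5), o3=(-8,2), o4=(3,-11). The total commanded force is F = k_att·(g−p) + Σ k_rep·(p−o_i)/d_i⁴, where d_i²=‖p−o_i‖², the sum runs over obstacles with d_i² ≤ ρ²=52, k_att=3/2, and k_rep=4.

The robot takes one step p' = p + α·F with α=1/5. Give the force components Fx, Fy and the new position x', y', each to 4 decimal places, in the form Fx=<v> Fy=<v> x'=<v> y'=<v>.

F_att = 3/2·(g−p) = 3/2·(4,8) = (6.0000,12.0000)
o1: d²=173 > ρ²=52 → inactive
o2: d²=274 > ρ²=52 → inactive
o3: d²=32 ≤ ρ²=52; F_rep = 4·(4,-4)/32² = (0.0156,-0.0156)
o4: d²=130 > ρ²=52 → inactive
F = F_att + ΣF_rep = (6.0156,11.9844)
p' = p + 1/5·F = (-2.7969,0.3969)

Fx=6.0156 Fy=11.9844 x'=-2.7969 y'=0.3969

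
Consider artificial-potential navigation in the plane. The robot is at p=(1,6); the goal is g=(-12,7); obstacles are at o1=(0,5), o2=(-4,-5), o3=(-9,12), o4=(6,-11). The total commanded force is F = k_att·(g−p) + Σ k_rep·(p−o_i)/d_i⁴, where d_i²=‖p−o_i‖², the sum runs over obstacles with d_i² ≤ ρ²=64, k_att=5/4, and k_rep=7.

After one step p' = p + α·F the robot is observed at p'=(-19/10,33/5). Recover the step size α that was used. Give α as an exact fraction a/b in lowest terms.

α = 1/5

F_att = 5/4·(g−p) = 5/4·(-13,1) = (-16.2500,1.2500)
o1: d²=2 ≤ ρ²=64; F_rep = 7·(1,1)/2² = (1.7500,1.7500)
o2: d²=146 > ρ²=64 → inactive
o3: d²=136 > ρ²=64 → inactive
o4: d²=314 > ρ²=64 → inactive
F = F_att + ΣF_rep = (-14.5000,3.0000)
Δp = p'−p = (-2.9000,0.6000); α = Δx/Fx = (-29/10) / (-29/2) = 1/5
check: Δy/Fy = (3/5) / (3) = 1/5 ✓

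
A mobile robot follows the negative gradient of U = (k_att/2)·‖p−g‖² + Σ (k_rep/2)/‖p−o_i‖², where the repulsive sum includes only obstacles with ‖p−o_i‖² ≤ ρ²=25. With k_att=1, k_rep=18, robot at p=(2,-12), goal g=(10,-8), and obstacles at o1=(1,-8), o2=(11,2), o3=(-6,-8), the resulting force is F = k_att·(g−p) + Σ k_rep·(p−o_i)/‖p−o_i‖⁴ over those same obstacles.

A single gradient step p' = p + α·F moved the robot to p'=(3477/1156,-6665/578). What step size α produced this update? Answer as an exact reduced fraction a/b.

F_att = 1·(g−p) = 1·(8,4) = (8.0000,4.0000)
o1: d²=17 ≤ ρ²=25; F_rep = 18·(1,-4)/17² = (0.0623,-0.2491)
o2: d²=277 > ρ²=25 → inactive
o3: d²=80 > ρ²=25 → inactive
F = F_att + ΣF_rep = (8.0623,3.7509)
Δp = p'−p = (1.0078,0.4689); α = Δx/Fx = (1165/1156) / (2330/289) = 1/8
check: Δy/Fy = (271/578) / (1084/289) = 1/8 ✓

α = 1/8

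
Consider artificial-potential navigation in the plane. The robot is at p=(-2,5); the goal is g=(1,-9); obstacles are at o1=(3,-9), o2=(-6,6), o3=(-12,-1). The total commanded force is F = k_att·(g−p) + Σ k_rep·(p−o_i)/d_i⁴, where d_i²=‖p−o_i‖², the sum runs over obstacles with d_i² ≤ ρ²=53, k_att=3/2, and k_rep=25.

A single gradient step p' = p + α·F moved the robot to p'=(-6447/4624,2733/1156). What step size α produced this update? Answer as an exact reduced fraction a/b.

α = 1/8

F_att = 3/2·(g−p) = 3/2·(3,-14) = (4.5000,-21.0000)
o1: d²=221 > ρ²=53 → inactive
o2: d²=17 ≤ ρ²=53; F_rep = 25·(4,-1)/17² = (0.3460,-0.0865)
o3: d²=136 > ρ²=53 → inactive
F = F_att + ΣF_rep = (4.8460,-21.0865)
Δp = p'−p = (0.6058,-2.6358); α = Δx/Fx = (2801/4624) / (2801/578) = 1/8
check: Δy/Fy = (-3047/1156) / (-6094/289) = 1/8 ✓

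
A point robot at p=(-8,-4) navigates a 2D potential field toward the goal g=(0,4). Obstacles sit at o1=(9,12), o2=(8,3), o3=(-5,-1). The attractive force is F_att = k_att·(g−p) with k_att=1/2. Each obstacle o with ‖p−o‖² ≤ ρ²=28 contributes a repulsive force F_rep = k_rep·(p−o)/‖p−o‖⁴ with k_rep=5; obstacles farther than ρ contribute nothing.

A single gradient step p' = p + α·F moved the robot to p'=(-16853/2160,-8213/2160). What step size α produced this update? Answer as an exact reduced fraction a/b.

α = 1/20

F_att = 1/2·(g−p) = 1/2·(8,8) = (4.0000,4.0000)
o1: d²=545 > ρ²=28 → inactive
o2: d²=305 > ρ²=28 → inactive
o3: d²=18 ≤ ρ²=28; F_rep = 5·(-3,-3)/18² = (-0.0463,-0.0463)
F = F_att + ΣF_rep = (3.9537,3.9537)
Δp = p'−p = (0.1977,0.1977); α = Δx/Fx = (427/2160) / (427/108) = 1/20
check: Δy/Fy = (427/2160) / (427/108) = 1/20 ✓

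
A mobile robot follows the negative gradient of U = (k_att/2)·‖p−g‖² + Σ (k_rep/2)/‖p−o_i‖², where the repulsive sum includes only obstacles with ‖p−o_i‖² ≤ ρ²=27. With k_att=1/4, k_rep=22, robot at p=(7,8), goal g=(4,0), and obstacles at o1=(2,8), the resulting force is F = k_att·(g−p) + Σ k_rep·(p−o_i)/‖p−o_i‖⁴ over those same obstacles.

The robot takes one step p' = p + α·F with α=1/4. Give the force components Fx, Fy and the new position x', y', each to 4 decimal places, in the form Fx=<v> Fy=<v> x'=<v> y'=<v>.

F_att = 1/4·(g−p) = 1/4·(-3,-8) = (-0.7500,-2.0000)
o1: d²=25 ≤ ρ²=27; F_rep = 22·(5,0)/25² = (0.1760,0.0000)
F = F_att + ΣF_rep = (-0.5740,-2.0000)
p' = p + 1/4·F = (6.8565,7.5000)

Fx=-0.5740 Fy=-2.0000 x'=6.8565 y'=7.5000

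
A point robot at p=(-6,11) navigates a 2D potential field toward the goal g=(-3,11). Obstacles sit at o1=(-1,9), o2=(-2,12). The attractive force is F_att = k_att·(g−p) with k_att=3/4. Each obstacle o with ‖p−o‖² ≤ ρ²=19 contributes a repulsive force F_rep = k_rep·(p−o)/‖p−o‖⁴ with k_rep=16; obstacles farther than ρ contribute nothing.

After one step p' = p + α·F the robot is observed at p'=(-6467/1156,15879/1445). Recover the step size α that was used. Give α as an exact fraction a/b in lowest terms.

F_att = 3/4·(g−p) = 3/4·(3,0) = (2.2500,0.0000)
o1: d²=29 > ρ²=19 → inactive
o2: d²=17 ≤ ρ²=19; F_rep = 16·(-4,-1)/17² = (-0.2215,-0.0554)
F = F_att + ΣF_rep = (2.0285,-0.0554)
Δp = p'−p = (0.4057,-0.0111); α = Δx/Fx = (469/1156) / (2345/1156) = 1/5
check: Δy/Fy = (-16/1445) / (-16/289) = 1/5 ✓

α = 1/5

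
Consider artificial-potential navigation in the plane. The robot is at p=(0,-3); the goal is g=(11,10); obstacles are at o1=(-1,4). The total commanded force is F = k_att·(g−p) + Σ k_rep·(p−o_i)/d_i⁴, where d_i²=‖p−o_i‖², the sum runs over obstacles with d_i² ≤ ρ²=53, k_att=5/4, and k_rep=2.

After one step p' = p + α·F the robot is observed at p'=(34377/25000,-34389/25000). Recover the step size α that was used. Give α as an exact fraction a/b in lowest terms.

F_att = 5/4·(g−p) = 5/4·(11,13) = (13.7500,16.2500)
o1: d²=50 ≤ ρ²=53; F_rep = 2·(1,-7)/50² = (0.0008,-0.0056)
F = F_att + ΣF_rep = (13.7508,16.2444)
Δp = p'−p = (1.3751,1.6244); α = Δx/Fx = (34377/25000) / (34377/2500) = 1/10
check: Δy/Fy = (40611/25000) / (40611/2500) = 1/10 ✓

α = 1/10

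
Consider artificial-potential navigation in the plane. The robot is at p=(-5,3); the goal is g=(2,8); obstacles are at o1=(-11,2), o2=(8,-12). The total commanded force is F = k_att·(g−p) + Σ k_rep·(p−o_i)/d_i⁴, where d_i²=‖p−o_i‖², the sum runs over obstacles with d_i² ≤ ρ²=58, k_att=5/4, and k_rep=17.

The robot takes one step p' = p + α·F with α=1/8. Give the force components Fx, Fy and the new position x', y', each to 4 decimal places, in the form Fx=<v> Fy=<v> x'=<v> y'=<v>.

F_att = 5/4·(g−p) = 5/4·(7,5) = (8.7500,6.2500)
o1: d²=37 ≤ ρ²=58; F_rep = 17·(6,1)/37² = (0.0745,0.0124)
o2: d²=394 > ρ²=58 → inactive
F = F_att + ΣF_rep = (8.8245,6.2624)
p' = p + 1/8·F = (-3.8969,3.7828)

Fx=8.8245 Fy=6.2624 x'=-3.8969 y'=3.7828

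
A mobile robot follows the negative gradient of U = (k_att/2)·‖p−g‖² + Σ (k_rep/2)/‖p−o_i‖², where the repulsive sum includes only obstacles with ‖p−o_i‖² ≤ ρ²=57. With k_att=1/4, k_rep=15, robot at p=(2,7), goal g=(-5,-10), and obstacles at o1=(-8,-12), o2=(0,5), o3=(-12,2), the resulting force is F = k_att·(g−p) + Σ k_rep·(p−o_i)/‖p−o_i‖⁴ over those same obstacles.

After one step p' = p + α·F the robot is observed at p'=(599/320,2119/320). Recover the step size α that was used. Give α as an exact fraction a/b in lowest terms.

α = 1/10

F_att = 1/4·(g−p) = 1/4·(-7,-17) = (-1.7500,-4.2500)
o1: d²=461 > ρ²=57 → inactive
o2: d²=8 ≤ ρ²=57; F_rep = 15·(2,2)/8² = (0.4688,0.4688)
o3: d²=221 > ρ²=57 → inactive
F = F_att + ΣF_rep = (-1.2812,-3.7812)
Δp = p'−p = (-0.1281,-0.3781); α = Δx/Fx = (-41/320) / (-41/32) = 1/10
check: Δy/Fy = (-121/320) / (-121/32) = 1/10 ✓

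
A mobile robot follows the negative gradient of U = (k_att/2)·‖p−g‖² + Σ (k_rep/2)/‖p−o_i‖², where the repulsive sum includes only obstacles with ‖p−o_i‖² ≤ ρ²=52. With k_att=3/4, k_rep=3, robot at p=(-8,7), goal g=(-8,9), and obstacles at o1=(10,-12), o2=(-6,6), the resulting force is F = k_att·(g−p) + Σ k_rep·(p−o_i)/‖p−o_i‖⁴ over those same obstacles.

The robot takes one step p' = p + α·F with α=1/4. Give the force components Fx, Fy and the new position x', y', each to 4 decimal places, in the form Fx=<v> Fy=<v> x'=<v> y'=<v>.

F_att = 3/4·(g−p) = 3/4·(0,2) = (0.0000,1.5000)
o1: d²=685 > ρ²=52 → inactive
o2: d²=5 ≤ ρ²=52; F_rep = 3·(-2,1)/5² = (-0.2400,0.1200)
F = F_att + ΣF_rep = (-0.2400,1.6200)
p' = p + 1/4·F = (-8.0600,7.4050)

Fx=-0.2400 Fy=1.6200 x'=-8.0600 y'=7.4050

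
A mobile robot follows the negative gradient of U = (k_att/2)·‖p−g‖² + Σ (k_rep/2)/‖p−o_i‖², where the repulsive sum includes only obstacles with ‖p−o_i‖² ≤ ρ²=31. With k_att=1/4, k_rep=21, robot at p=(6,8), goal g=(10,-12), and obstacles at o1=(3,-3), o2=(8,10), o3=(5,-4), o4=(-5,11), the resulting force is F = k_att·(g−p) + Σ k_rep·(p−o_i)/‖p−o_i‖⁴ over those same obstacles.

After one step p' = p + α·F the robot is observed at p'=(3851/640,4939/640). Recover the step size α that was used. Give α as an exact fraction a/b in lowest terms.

α = 1/20

F_att = 1/4·(g−p) = 1/4·(4,-20) = (1.0000,-5.0000)
o1: d²=130 > ρ²=31 → inactive
o2: d²=8 ≤ ρ²=31; F_rep = 21·(-2,-2)/8² = (-0.6562,-0.6562)
o3: d²=145 > ρ²=31 → inactive
o4: d²=130 > ρ²=31 → inactive
F = F_att + ΣF_rep = (0.3438,-5.6562)
Δp = p'−p = (0.0172,-0.2828); α = Δx/Fx = (11/640) / (11/32) = 1/20
check: Δy/Fy = (-181/640) / (-181/32) = 1/20 ✓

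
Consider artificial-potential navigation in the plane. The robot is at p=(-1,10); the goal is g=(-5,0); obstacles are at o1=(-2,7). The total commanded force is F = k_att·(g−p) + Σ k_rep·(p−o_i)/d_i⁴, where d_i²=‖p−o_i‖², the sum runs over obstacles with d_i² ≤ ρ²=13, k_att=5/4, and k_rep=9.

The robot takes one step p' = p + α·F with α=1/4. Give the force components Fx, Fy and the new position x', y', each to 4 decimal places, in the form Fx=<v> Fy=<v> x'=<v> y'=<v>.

F_att = 5/4·(g−p) = 5/4·(-4,-10) = (-5.0000,-12.5000)
o1: d²=10 ≤ ρ²=13; F_rep = 9·(1,3)/10² = (0.0900,0.2700)
F = F_att + ΣF_rep = (-4.9100,-12.2300)
p' = p + 1/4·F = (-2.2275,6.9425)

Fx=-4.9100 Fy=-12.2300 x'=-2.2275 y'=6.9425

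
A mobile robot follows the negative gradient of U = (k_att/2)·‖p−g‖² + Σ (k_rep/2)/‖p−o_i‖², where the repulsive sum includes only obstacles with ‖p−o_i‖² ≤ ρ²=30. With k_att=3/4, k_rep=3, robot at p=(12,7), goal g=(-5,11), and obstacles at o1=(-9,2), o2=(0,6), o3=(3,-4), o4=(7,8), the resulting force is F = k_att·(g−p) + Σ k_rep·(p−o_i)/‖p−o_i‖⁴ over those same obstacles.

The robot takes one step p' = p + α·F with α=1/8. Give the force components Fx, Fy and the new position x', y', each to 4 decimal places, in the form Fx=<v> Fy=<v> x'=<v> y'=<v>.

Fx=-12.7278 Fy=2.9956 x'=10.4090 y'=7.3744

F_att = 3/4·(g−p) = 3/4·(-17,4) = (-12.7500,3.0000)
o1: d²=466 > ρ²=30 → inactive
o2: d²=145 > ρ²=30 → inactive
o3: d²=202 > ρ²=30 → inactive
o4: d²=26 ≤ ρ²=30; F_rep = 3·(5,-1)/26² = (0.0222,-0.0044)
F = F_att + ΣF_rep = (-12.7278,2.9956)
p' = p + 1/8·F = (10.4090,7.3744)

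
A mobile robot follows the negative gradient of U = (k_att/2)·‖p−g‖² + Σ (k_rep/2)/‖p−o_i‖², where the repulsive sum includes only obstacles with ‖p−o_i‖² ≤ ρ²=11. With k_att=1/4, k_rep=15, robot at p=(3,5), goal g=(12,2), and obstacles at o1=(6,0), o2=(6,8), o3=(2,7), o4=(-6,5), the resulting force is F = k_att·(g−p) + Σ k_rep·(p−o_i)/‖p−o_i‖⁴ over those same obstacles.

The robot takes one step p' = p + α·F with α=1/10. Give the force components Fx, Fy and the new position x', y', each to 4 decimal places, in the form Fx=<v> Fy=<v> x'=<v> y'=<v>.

Fx=2.8500 Fy=-1.9500 x'=3.2850 y'=4.8050

F_att = 1/4·(g−p) = 1/4·(9,-3) = (2.2500,-0.7500)
o1: d²=34 > ρ²=11 → inactive
o2: d²=18 > ρ²=11 → inactive
o3: d²=5 ≤ ρ²=11; F_rep = 15·(1,-2)/5² = (0.6000,-1.2000)
o4: d²=81 > ρ²=11 → inactive
F = F_att + ΣF_rep = (2.8500,-1.9500)
p' = p + 1/10·F = (3.2850,4.8050)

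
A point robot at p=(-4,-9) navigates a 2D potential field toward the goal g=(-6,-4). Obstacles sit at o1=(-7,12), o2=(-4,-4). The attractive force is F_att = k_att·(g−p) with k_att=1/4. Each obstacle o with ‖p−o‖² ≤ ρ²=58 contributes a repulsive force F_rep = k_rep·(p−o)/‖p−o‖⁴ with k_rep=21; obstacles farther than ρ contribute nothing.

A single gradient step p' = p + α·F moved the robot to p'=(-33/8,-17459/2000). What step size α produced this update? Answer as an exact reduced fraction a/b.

α = 1/4

F_att = 1/4·(g−p) = 1/4·(-2,5) = (-0.5000,1.2500)
o1: d²=450 > ρ²=58 → inactive
o2: d²=25 ≤ ρ²=58; F_rep = 21·(0,-5)/25² = (0.0000,-0.1680)
F = F_att + ΣF_rep = (-0.5000,1.0820)
Δp = p'−p = (-0.1250,0.2705); α = Δx/Fx = (-1/8) / (-1/2) = 1/4
check: Δy/Fy = (541/2000) / (541/500) = 1/4 ✓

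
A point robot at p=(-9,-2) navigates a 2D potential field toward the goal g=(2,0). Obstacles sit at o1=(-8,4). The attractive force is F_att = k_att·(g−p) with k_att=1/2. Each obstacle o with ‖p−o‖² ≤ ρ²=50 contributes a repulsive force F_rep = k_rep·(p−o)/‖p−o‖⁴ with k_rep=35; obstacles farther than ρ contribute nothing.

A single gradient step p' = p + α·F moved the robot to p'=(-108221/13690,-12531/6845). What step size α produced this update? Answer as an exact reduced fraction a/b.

α = 1/5

F_att = 1/2·(g−p) = 1/2·(11,2) = (5.5000,1.0000)
o1: d²=37 ≤ ρ²=50; F_rep = 35·(-1,-6)/37² = (-0.0256,-0.1534)
F = F_att + ΣF_rep = (5.4744,0.8466)
Δp = p'−p = (1.0949,0.1693); α = Δx/Fx = (14989/13690) / (14989/2738) = 1/5
check: Δy/Fy = (1159/6845) / (1159/1369) = 1/5 ✓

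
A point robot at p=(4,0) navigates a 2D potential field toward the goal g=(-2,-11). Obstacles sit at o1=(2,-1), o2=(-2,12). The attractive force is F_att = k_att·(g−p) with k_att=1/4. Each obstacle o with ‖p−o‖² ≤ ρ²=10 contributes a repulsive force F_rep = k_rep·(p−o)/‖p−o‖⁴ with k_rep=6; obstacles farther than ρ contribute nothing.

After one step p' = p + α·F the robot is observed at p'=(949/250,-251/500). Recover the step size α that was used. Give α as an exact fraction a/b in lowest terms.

F_att = 1/4·(g−p) = 1/4·(-6,-11) = (-1.5000,-2.7500)
o1: d²=5 ≤ ρ²=10; F_rep = 6·(2,1)/5² = (0.4800,0.2400)
o2: d²=180 > ρ²=10 → inactive
F = F_att + ΣF_rep = (-1.0200,-2.5100)
Δp = p'−p = (-0.2040,-0.5020); α = Δx/Fx = (-51/250) / (-51/50) = 1/5
check: Δy/Fy = (-251/500) / (-251/100) = 1/5 ✓

α = 1/5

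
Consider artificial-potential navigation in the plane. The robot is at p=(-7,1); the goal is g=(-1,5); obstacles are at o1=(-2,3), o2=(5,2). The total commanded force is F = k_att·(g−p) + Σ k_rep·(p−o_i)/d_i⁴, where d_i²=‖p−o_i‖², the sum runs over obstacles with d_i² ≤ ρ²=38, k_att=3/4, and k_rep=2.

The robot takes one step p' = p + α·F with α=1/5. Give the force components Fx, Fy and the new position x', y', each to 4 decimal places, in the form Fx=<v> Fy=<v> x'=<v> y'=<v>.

F_att = 3/4·(g−p) = 3/4·(6,4) = (4.5000,3.0000)
o1: d²=29 ≤ ρ²=38; F_rep = 2·(-5,-2)/29² = (-0.0119,-0.0048)
o2: d²=145 > ρ²=38 → inactive
F = F_att + ΣF_rep = (4.4881,2.9952)
p' = p + 1/5·F = (-6.1024,1.5990)

Fx=4.4881 Fy=2.9952 x'=-6.1024 y'=1.5990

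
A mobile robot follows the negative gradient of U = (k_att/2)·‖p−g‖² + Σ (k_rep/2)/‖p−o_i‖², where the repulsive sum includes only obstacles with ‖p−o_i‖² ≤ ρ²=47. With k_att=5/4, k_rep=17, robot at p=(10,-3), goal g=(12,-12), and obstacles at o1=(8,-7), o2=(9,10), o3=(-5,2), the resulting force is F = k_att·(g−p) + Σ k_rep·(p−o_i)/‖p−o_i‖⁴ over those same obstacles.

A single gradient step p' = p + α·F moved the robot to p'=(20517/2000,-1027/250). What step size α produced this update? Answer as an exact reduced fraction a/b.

α = 1/10

F_att = 5/4·(g−p) = 5/4·(2,-9) = (2.5000,-11.2500)
o1: d²=20 ≤ ρ²=47; F_rep = 17·(2,4)/20² = (0.0850,0.1700)
o2: d²=170 > ρ²=47 → inactive
o3: d²=250 > ρ²=47 → inactive
F = F_att + ΣF_rep = (2.5850,-11.0800)
Δp = p'−p = (0.2585,-1.1080); α = Δx/Fx = (517/2000) / (517/200) = 1/10
check: Δy/Fy = (-277/250) / (-277/25) = 1/10 ✓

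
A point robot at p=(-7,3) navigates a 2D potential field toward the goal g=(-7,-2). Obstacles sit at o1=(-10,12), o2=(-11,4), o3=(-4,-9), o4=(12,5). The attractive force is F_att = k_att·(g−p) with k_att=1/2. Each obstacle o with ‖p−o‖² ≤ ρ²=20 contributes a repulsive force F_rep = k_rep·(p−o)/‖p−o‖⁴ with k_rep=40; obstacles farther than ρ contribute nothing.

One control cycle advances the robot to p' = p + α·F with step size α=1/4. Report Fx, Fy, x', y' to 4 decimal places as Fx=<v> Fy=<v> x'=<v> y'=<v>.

F_att = 1/2·(g−p) = 1/2·(0,-5) = (0.0000,-2.5000)
o1: d²=90 > ρ²=20 → inactive
o2: d²=17 ≤ ρ²=20; F_rep = 40·(4,-1)/17² = (0.5536,-0.1384)
o3: d²=153 > ρ²=20 → inactive
o4: d²=365 > ρ²=20 → inactive
F = F_att + ΣF_rep = (0.5536,-2.6384)
p' = p + 1/4·F = (-6.8616,2.3404)

Fx=0.5536 Fy=-2.6384 x'=-6.8616 y'=2.3404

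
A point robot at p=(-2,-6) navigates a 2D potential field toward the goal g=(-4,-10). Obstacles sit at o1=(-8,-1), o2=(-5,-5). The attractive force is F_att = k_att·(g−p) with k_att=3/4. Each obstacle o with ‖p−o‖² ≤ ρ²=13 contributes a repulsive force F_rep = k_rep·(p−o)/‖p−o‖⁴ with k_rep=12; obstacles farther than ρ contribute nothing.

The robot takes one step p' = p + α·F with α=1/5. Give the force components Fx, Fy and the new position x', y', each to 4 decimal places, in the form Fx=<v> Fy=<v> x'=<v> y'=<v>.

Fx=-1.1400 Fy=-3.1200 x'=-2.2280 y'=-6.6240

F_att = 3/4·(g−p) = 3/4·(-2,-4) = (-1.5000,-3.0000)
o1: d²=61 > ρ²=13 → inactive
o2: d²=10 ≤ ρ²=13; F_rep = 12·(3,-1)/10² = (0.3600,-0.1200)
F = F_att + ΣF_rep = (-1.1400,-3.1200)
p' = p + 1/5·F = (-2.2280,-6.6240)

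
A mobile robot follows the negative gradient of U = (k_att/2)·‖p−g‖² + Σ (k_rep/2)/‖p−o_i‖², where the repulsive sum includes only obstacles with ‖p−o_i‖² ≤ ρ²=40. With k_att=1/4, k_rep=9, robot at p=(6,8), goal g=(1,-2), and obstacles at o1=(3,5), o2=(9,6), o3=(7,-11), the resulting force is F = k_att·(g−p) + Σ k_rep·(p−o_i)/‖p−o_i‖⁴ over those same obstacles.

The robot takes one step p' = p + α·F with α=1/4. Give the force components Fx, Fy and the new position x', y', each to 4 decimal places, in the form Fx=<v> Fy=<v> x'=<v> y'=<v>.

Fx=-1.3264 Fy=-2.3102 x'=5.6684 y'=7.4225

F_att = 1/4·(g−p) = 1/4·(-5,-10) = (-1.2500,-2.5000)
o1: d²=18 ≤ ρ²=40; F_rep = 9·(3,3)/18² = (0.0833,0.0833)
o2: d²=13 ≤ ρ²=40; F_rep = 9·(-3,2)/13² = (-0.1598,0.1065)
o3: d²=362 > ρ²=40 → inactive
F = F_att + ΣF_rep = (-1.3264,-2.3102)
p' = p + 1/4·F = (5.6684,7.4225)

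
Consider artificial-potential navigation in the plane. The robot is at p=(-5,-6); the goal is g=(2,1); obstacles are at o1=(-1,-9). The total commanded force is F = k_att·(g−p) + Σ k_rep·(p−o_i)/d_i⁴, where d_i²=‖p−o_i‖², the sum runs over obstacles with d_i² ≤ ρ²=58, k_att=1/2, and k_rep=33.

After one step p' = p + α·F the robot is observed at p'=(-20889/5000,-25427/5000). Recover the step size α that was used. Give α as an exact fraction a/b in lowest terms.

F_att = 1/2·(g−p) = 1/2·(7,7) = (3.5000,3.5000)
o1: d²=25 ≤ ρ²=58; F_rep = 33·(-4,3)/25² = (-0.2112,0.1584)
F = F_att + ΣF_rep = (3.2888,3.6584)
Δp = p'−p = (0.8222,0.9146); α = Δx/Fx = (4111/5000) / (4111/1250) = 1/4
check: Δy/Fy = (4573/5000) / (4573/1250) = 1/4 ✓

α = 1/4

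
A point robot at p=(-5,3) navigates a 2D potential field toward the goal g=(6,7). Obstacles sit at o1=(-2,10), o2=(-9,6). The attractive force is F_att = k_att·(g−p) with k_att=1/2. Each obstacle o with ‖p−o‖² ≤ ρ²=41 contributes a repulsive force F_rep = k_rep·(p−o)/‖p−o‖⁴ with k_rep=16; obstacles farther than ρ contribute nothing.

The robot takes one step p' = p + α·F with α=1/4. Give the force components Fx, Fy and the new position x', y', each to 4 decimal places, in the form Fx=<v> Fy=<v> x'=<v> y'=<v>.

Fx=5.6024 Fy=1.9232 x'=-3.5994 y'=3.4808

F_att = 1/2·(g−p) = 1/2·(11,4) = (5.5000,2.0000)
o1: d²=58 > ρ²=41 → inactive
o2: d²=25 ≤ ρ²=41; F_rep = 16·(4,-3)/25² = (0.1024,-0.0768)
F = F_att + ΣF_rep = (5.6024,1.9232)
p' = p + 1/4·F = (-3.5994,3.4808)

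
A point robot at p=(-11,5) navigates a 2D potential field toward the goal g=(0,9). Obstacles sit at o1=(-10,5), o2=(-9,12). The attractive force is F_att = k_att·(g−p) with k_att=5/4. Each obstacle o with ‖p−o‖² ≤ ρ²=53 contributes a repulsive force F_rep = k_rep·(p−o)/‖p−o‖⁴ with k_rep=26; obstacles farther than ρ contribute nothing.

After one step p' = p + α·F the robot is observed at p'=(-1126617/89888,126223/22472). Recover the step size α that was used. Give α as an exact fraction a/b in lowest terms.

α = 1/8

F_att = 5/4·(g−p) = 5/4·(11,4) = (13.7500,5.0000)
o1: d²=1 ≤ ρ²=53; F_rep = 26·(-1,0)/1² = (-26.0000,0.0000)
o2: d²=53 ≤ ρ²=53; F_rep = 26·(-2,-7)/53² = (-0.0185,-0.0648)
F = F_att + ΣF_rep = (-12.2685,4.9352)
Δp = p'−p = (-1.5336,0.6169); α = Δx/Fx = (-137849/89888) / (-137849/11236) = 1/8
check: Δy/Fy = (13863/22472) / (13863/2809) = 1/8 ✓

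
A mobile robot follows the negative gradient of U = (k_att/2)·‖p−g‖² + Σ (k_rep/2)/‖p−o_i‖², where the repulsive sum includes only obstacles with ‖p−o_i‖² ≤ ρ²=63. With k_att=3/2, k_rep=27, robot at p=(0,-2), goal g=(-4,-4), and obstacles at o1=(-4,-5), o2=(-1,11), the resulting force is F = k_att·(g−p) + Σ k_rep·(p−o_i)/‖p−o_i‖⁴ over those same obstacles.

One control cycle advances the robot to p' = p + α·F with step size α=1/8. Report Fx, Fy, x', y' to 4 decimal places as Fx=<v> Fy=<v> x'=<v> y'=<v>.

F_att = 3/2·(g−p) = 3/2·(-4,-2) = (-6.0000,-3.0000)
o1: d²=25 ≤ ρ²=63; F_rep = 27·(4,3)/25² = (0.1728,0.1296)
o2: d²=170 > ρ²=63 → inactive
F = F_att + ΣF_rep = (-5.8272,-2.8704)
p' = p + 1/8·F = (-0.7284,-2.3588)

Fx=-5.8272 Fy=-2.8704 x'=-0.7284 y'=-2.3588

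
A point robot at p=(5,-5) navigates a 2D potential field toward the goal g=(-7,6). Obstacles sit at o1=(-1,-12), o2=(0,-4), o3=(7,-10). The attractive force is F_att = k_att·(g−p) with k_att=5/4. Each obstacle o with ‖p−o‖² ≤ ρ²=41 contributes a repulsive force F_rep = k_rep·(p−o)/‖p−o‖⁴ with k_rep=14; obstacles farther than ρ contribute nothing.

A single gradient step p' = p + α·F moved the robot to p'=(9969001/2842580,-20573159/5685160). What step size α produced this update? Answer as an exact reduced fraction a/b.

F_att = 5/4·(g−p) = 5/4·(-12,11) = (-15.0000,13.7500)
o1: d²=85 > ρ²=41 → inactive
o2: d²=26 ≤ ρ²=41; F_rep = 14·(5,-1)/26² = (0.1036,-0.0207)
o3: d²=29 ≤ ρ²=41; F_rep = 14·(-2,5)/29² = (-0.0333,0.0832)
F = F_att + ΣF_rep = (-14.9297,13.8125)
Δp = p'−p = (-1.4930,1.3813); α = Δx/Fx = (-4243899/2842580) / (-4243899/284258) = 1/10
check: Δy/Fy = (7852641/5685160) / (7852641/568516) = 1/10 ✓

α = 1/10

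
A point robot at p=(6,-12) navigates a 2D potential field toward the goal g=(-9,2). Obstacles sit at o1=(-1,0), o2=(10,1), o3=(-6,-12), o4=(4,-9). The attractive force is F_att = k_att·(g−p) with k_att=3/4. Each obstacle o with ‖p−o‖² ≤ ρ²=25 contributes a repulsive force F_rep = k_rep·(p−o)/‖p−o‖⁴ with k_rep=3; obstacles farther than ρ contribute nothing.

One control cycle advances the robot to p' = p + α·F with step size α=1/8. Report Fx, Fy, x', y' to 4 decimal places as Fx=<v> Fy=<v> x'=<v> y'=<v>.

F_att = 3/4·(g−p) = 3/4·(-15,14) = (-11.2500,10.5000)
o1: d²=193 > ρ²=25 → inactive
o2: d²=185 > ρ²=25 → inactive
o3: d²=144 > ρ²=25 → inactive
o4: d²=13 ≤ ρ²=25; F_rep = 3·(2,-3)/13² = (0.0355,-0.0533)
F = F_att + ΣF_rep = (-11.2145,10.4467)
p' = p + 1/8·F = (4.5982,-10.6942)

Fx=-11.2145 Fy=10.4467 x'=4.5982 y'=-10.6942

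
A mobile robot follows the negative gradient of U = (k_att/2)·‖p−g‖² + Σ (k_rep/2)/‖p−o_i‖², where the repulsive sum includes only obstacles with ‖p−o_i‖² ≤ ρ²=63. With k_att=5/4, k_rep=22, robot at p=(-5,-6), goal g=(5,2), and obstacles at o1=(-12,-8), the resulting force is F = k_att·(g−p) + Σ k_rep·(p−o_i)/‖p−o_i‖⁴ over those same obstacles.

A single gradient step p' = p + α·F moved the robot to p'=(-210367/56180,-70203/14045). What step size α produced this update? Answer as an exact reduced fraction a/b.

α = 1/10

F_att = 5/4·(g−p) = 5/4·(10,8) = (12.5000,10.0000)
o1: d²=53 ≤ ρ²=63; F_rep = 22·(7,2)/53² = (0.0548,0.0157)
F = F_att + ΣF_rep = (12.5548,10.0157)
Δp = p'−p = (1.2555,1.0016); α = Δx/Fx = (70533/56180) / (70533/5618) = 1/10
check: Δy/Fy = (14067/14045) / (28134/2809) = 1/10 ✓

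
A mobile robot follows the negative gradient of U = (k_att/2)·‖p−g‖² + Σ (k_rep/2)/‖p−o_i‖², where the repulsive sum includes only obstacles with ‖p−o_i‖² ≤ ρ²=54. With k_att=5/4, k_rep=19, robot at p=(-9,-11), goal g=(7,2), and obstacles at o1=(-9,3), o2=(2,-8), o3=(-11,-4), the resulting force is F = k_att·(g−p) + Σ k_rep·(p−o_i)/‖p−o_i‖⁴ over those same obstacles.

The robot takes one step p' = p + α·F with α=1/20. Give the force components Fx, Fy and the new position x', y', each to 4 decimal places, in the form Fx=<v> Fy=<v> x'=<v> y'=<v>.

F_att = 5/4·(g−p) = 5/4·(16,13) = (20.0000,16.2500)
o1: d²=196 > ρ²=54 → inactive
o2: d²=130 > ρ²=54 → inactive
o3: d²=53 ≤ ρ²=54; F_rep = 19·(2,-7)/53² = (0.0135,-0.0473)
F = F_att + ΣF_rep = (20.0135,16.2027)
p' = p + 1/20·F = (-7.9993,-10.1899)

Fx=20.0135 Fy=16.2027 x'=-7.9993 y'=-10.1899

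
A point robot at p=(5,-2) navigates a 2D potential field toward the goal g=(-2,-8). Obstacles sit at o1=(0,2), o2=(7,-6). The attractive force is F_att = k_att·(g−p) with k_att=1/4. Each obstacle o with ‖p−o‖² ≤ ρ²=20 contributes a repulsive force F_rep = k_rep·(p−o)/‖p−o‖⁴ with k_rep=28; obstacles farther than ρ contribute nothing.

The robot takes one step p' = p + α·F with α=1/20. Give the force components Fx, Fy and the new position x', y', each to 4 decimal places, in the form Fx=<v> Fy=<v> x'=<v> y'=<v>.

F_att = 1/4·(g−p) = 1/4·(-7,-6) = (-1.7500,-1.5000)
o1: d²=41 > ρ²=20 → inactive
o2: d²=20 ≤ ρ²=20; F_rep = 28·(-2,4)/20² = (-0.1400,0.2800)
F = F_att + ΣF_rep = (-1.8900,-1.2200)
p' = p + 1/20·F = (4.9055,-2.0610)

Fx=-1.8900 Fy=-1.2200 x'=4.9055 y'=-2.0610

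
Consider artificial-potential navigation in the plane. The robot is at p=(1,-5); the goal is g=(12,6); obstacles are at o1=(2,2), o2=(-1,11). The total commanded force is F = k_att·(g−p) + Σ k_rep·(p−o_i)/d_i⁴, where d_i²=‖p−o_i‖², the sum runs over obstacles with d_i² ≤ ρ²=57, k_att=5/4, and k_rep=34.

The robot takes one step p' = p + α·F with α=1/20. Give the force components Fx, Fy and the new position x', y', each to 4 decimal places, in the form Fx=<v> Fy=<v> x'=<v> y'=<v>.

F_att = 5/4·(g−p) = 5/4·(11,11) = (13.7500,13.7500)
o1: d²=50 ≤ ρ²=57; F_rep = 34·(-1,-7)/50² = (-0.0136,-0.0952)
o2: d²=260 > ρ²=57 → inactive
F = F_att + ΣF_rep = (13.7364,13.6548)
p' = p + 1/20·F = (1.6868,-4.3173)

Fx=13.7364 Fy=13.6548 x'=1.6868 y'=-4.3173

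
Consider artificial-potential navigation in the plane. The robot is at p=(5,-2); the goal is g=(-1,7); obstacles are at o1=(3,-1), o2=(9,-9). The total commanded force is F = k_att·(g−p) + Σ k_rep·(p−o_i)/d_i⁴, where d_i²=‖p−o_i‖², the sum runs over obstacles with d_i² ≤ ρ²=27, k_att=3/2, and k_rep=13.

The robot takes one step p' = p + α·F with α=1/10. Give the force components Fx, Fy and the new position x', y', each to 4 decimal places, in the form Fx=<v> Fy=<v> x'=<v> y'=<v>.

Fx=-7.9600 Fy=12.9800 x'=4.2040 y'=-0.7020

F_att = 3/2·(g−p) = 3/2·(-6,9) = (-9.0000,13.5000)
o1: d²=5 ≤ ρ²=27; F_rep = 13·(2,-1)/5² = (1.0400,-0.5200)
o2: d²=65 > ρ²=27 → inactive
F = F_att + ΣF_rep = (-7.9600,12.9800)
p' = p + 1/10·F = (4.2040,-0.7020)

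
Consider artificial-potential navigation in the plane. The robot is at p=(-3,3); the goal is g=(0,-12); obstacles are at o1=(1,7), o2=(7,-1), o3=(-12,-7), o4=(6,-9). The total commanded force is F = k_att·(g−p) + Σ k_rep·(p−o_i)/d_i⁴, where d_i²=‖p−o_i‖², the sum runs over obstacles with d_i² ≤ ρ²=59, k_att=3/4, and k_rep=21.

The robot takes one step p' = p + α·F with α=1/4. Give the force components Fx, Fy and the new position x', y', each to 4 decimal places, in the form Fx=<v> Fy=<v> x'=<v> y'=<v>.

F_att = 3/4·(g−p) = 3/4·(3,-15) = (2.2500,-11.2500)
o1: d²=32 ≤ ρ²=59; F_rep = 21·(-4,-4)/32² = (-0.0820,-0.0820)
o2: d²=116 > ρ²=59 → inactive
o3: d²=181 > ρ²=59 → inactive
o4: d²=225 > ρ²=59 → inactive
F = F_att + ΣF_rep = (2.1680,-11.3320)
p' = p + 1/4·F = (-2.4580,0.1670)

Fx=2.1680 Fy=-11.3320 x'=-2.4580 y'=0.1670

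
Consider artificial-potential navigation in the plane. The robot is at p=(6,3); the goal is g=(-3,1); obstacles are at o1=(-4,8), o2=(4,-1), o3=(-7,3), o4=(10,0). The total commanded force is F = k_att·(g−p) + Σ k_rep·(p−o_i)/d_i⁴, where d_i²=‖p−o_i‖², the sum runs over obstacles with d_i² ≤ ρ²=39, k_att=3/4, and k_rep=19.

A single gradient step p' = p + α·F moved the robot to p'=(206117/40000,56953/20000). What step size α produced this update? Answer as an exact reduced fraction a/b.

α = 1/8

F_att = 3/4·(g−p) = 3/4·(-9,-2) = (-6.7500,-1.5000)
o1: d²=125 > ρ²=39 → inactive
o2: d²=20 ≤ ρ²=39; F_rep = 19·(2,4)/20² = (0.0950,0.1900)
o3: d²=169 > ρ²=39 → inactive
o4: d²=25 ≤ ρ²=39; F_rep = 19·(-4,3)/25² = (-0.1216,0.0912)
F = F_att + ΣF_rep = (-6.7766,-1.2188)
Δp = p'−p = (-0.8471,-0.1524); α = Δx/Fx = (-33883/40000) / (-33883/5000) = 1/8
check: Δy/Fy = (-3047/20000) / (-3047/2500) = 1/8 ✓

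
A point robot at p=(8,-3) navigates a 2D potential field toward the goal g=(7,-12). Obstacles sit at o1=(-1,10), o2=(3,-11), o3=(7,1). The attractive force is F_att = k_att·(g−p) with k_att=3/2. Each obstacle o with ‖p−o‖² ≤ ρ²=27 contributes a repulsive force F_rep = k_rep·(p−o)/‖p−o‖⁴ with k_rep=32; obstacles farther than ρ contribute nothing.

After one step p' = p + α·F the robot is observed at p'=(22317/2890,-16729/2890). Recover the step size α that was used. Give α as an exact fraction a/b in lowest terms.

F_att = 3/2·(g−p) = 3/2·(-1,-9) = (-1.5000,-13.5000)
o1: d²=250 > ρ²=27 → inactive
o2: d²=89 > ρ²=27 → inactive
o3: d²=17 ≤ ρ²=27; F_rep = 32·(1,-4)/17² = (0.1107,-0.4429)
F = F_att + ΣF_rep = (-1.3893,-13.9429)
Δp = p'−p = (-0.2779,-2.7886); α = Δx/Fx = (-803/2890) / (-803/578) = 1/5
check: Δy/Fy = (-8059/2890) / (-8059/578) = 1/5 ✓

α = 1/5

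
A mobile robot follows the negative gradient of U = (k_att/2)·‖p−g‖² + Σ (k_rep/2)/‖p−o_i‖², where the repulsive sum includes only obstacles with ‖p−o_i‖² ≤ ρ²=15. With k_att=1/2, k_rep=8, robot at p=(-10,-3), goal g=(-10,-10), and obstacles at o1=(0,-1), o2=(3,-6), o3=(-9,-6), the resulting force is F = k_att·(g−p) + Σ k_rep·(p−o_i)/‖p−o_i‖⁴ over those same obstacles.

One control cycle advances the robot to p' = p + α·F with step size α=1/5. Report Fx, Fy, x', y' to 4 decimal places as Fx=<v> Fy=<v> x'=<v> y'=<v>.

Fx=-0.0800 Fy=-3.2600 x'=-10.0160 y'=-3.6520

F_att = 1/2·(g−p) = 1/2·(0,-7) = (0.0000,-3.5000)
o1: d²=104 > ρ²=15 → inactive
o2: d²=178 > ρ²=15 → inactive
o3: d²=10 ≤ ρ²=15; F_rep = 8·(-1,3)/10² = (-0.0800,0.2400)
F = F_att + ΣF_rep = (-0.0800,-3.2600)
p' = p + 1/5·F = (-10.0160,-3.6520)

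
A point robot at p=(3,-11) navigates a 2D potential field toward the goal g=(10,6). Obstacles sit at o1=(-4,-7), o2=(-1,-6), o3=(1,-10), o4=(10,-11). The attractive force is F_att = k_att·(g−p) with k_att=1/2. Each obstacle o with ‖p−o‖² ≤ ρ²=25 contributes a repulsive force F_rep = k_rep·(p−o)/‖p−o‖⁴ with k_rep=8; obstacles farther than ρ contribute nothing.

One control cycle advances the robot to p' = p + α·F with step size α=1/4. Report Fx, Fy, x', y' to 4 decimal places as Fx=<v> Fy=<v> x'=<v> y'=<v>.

Fx=4.1400 Fy=8.1800 x'=4.0350 y'=-8.9550

F_att = 1/2·(g−p) = 1/2·(7,17) = (3.5000,8.5000)
o1: d²=65 > ρ²=25 → inactive
o2: d²=41 > ρ²=25 → inactive
o3: d²=5 ≤ ρ²=25; F_rep = 8·(2,-1)/5² = (0.6400,-0.3200)
o4: d²=49 > ρ²=25 → inactive
F = F_att + ΣF_rep = (4.1400,8.1800)
p' = p + 1/4·F = (4.0350,-8.9550)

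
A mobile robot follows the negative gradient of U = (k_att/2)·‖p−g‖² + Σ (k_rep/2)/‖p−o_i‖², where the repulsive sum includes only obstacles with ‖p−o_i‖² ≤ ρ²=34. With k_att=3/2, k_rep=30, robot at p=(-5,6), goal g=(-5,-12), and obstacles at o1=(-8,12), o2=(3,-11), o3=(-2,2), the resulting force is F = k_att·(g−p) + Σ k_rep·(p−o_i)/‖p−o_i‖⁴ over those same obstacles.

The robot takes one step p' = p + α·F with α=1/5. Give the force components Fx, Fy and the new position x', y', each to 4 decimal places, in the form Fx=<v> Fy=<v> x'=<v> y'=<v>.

Fx=-0.1440 Fy=-26.8080 x'=-5.0288 y'=0.6384

F_att = 3/2·(g−p) = 3/2·(0,-18) = (0.0000,-27.0000)
o1: d²=45 > ρ²=34 → inactive
o2: d²=353 > ρ²=34 → inactive
o3: d²=25 ≤ ρ²=34; F_rep = 30·(-3,4)/25² = (-0.1440,0.1920)
F = F_att + ΣF_rep = (-0.1440,-26.8080)
p' = p + 1/5·F = (-5.0288,0.6384)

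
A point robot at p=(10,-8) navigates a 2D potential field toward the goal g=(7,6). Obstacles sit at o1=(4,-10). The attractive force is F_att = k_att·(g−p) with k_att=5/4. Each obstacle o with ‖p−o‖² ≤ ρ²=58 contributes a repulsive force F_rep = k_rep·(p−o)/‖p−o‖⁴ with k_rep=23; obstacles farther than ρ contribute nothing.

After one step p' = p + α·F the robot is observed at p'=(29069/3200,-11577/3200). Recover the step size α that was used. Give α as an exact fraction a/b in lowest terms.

α = 1/4

F_att = 5/4·(g−p) = 5/4·(-3,14) = (-3.7500,17.5000)
o1: d²=40 ≤ ρ²=58; F_rep = 23·(6,2)/40² = (0.0862,0.0288)
F = F_att + ΣF_rep = (-3.6637,17.5287)
Δp = p'−p = (-0.9159,4.3822); α = Δx/Fx = (-2931/3200) / (-2931/800) = 1/4
check: Δy/Fy = (14023/3200) / (14023/800) = 1/4 ✓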